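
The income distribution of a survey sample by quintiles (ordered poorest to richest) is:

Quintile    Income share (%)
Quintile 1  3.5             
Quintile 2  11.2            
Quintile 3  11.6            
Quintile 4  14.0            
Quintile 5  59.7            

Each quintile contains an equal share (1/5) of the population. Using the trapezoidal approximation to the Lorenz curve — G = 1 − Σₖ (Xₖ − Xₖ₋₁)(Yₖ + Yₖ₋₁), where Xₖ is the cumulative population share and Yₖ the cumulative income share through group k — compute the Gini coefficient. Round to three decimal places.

0.461

Cumulative income shares Yₖ: 0.0350, 0.1470, 0.2630, 0.4030, 1.0000
Σ (Xₖ−Xₖ₋₁)(Yₖ+Yₖ₋₁) = (1/5)(0.0350+0.0000) + (1/5)(0.1470+0.0350) + (1/5)(0.2630+0.1470) + (1/5)(0.4030+0.2630) + (1/5)(1.0000+0.4030)
  = 0.0070 + 0.0364 + 0.0820 + 0.1332 + 0.2806 = 0.5392
G = 1 − 0.5392 = 0.4608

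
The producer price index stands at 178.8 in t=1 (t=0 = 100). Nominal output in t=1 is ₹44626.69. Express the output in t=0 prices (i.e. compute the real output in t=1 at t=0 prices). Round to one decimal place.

Real = Nominal ÷ (Index/100) = 44626.69 ÷ (178.8/100)
     = 44626.69 ÷ 1.788 = 24958.9989

24959.0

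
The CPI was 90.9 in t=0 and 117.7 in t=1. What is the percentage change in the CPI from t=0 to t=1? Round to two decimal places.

Change = (117.7 − 90.9) / 90.9 × 100
       = 26.8 / 90.9 × 100 = 29.4829%

29.48%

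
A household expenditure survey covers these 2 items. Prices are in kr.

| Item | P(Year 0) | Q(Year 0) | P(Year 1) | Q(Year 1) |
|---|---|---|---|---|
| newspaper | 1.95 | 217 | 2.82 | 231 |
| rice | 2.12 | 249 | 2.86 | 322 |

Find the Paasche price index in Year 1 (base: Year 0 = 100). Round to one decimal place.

Paasche price index uses current-period quantities as weights.
ΣP(Year 1)·Q(Year 1) = 2.82×231 + 2.86×322 = 651.42 + 920.92 = 1572.34
ΣP(Year 0)·Q(Year 1) = 1.95×231 + 2.12×322 = 450.45 + 682.64 = 1133.09
Index = 1572.34 / 1133.09 × 100 = 138.7657

138.8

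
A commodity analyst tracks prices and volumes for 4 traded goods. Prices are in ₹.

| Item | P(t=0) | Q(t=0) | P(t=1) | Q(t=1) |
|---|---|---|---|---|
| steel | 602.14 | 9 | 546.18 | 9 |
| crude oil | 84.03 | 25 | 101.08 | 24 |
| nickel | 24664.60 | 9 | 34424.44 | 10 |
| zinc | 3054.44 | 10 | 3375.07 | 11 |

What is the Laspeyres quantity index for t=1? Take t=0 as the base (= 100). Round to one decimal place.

Laspeyres quantity index uses base-period prices as weights.
ΣP(t=0)·Q(t=1) = 602.14×9 + 84.03×24 + 24664.60×10 + 3054.44×11 = 5419.26 + 2016.72 + 246646 + 33598.84 = 287680.82
ΣP(t=0)·Q(t=0) = 602.14×9 + 84.03×25 + 24664.60×9 + 3054.44×10 = 5419.26 + 2100.75 + 221981.4 + 30544.4 = 260045.81
Index = 287680.82 / 260045.81 × 100 = 110.6270

110.6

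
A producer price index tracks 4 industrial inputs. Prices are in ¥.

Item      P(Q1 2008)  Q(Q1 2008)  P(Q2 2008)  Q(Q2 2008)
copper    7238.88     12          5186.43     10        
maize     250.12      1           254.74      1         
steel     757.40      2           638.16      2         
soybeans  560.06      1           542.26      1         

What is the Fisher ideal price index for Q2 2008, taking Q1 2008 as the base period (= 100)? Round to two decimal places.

72.15

Laspeyres component (base-period weights):
ΣP(Q2 2008)Q(Q1 2008) = 5186.43×12 + 254.74×1 + 638.16×2 + 542.26×1 = 62237.16 + 254.74 + 1276.32 + 542.26 = 64310.48
ΣP(Q1 2008)Q(Q1 2008) = 7238.88×12 + 250.12×1 + 757.40×2 + 560.06×1 = 86866.56 + 250.12 + 1514.8 + 560.06 = 89191.54
L = 64310.48 / 89191.54 × 100 = 72.1038
Paasche component (current-period weights):
ΣP(Q2 2008)Q(Q2 2008) = 5186.43×10 + 254.74×1 + 638.16×2 + 542.26×1 = 51864.3 + 254.74 + 1276.32 + 542.26 = 53937.62
ΣP(Q1 2008)Q(Q2 2008) = 7238.88×10 + 250.12×1 + 757.40×2 + 560.06×1 = 72388.8 + 250.12 + 1514.8 + 560.06 = 74713.78
P = 53937.62 / 74713.78 × 100 = 72.1923
Fisher = √(L × P) = √(72.1038 × 72.1923) = 72.1480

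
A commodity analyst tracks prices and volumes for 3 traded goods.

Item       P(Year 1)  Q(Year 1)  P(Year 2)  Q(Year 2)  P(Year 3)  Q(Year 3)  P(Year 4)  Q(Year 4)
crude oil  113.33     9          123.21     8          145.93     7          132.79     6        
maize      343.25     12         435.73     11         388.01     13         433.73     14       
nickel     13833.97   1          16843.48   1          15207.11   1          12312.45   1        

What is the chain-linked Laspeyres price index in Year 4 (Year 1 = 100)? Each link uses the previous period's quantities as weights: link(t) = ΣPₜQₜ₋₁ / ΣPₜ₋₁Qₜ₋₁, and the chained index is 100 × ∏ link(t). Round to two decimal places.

98.95

Link Year 1→Year 2:
ΣP(Year 2)Q(Year 1) = 123.21×9 + 435.73×12 + 16843.48×1 = 1108.89 + 5228.76 + 16843.48 = 23181.13
ΣP(Year 1)Q(Year 1) = 113.33×9 + 343.25×12 + 13833.97×1 = 1019.97 + 4119 + 13833.97 = 18972.94
link = 23181.13/18972.94 = 1.221800
Link Year 2→Year 3:
ΣP(Year 3)Q(Year 2) = 145.93×8 + 388.01×11 + 15207.11×1 = 1167.44 + 4268.11 + 15207.11 = 20642.66
ΣP(Year 2)Q(Year 2) = 123.21×8 + 435.73×11 + 16843.48×1 = 985.68 + 4793.03 + 16843.48 = 22622.19
link = 20642.66/22622.19 = 0.912496
Link Year 3→Year 4:
ΣP(Year 4)Q(Year 3) = 132.79×7 + 433.73×13 + 12312.45×1 = 929.53 + 5638.49 + 12312.45 = 18880.47
ΣP(Year 3)Q(Year 3) = 145.93×7 + 388.01×13 + 15207.11×1 = 1021.51 + 5044.13 + 15207.11 = 21272.75
link = 18880.47/21272.75 = 0.887543
Chained index = 100 × 1.221800 × 0.912496 × 0.887543 = 98.9510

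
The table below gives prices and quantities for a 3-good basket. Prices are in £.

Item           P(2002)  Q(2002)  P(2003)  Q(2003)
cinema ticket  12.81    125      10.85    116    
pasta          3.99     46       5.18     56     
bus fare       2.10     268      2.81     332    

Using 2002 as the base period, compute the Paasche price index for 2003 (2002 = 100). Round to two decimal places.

103.12

Paasche price index uses current-period quantities as weights.
ΣP(2003)·Q(2003) = 10.85×116 + 5.18×56 + 2.81×332 = 1258.6 + 290.08 + 932.92 = 2481.6
ΣP(2002)·Q(2003) = 12.81×116 + 3.99×56 + 2.10×332 = 1485.96 + 223.44 + 697.2 = 2406.6
Index = 2481.6 / 2406.6 × 100 = 103.1164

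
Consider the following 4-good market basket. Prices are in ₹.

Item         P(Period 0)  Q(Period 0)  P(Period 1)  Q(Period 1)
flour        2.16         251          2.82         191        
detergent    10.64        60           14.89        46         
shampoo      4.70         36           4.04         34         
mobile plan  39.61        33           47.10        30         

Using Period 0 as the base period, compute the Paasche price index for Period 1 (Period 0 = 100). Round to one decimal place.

123.3

Paasche price index uses current-period quantities as weights.
ΣP(Period 1)·Q(Period 1) = 2.82×191 + 14.89×46 + 4.04×34 + 47.10×30 = 538.62 + 684.94 + 137.36 + 1413 = 2773.92
ΣP(Period 0)·Q(Period 1) = 2.16×191 + 10.64×46 + 4.70×34 + 39.61×30 = 412.56 + 489.44 + 159.8 + 1188.3 = 2250.1
Index = 2773.92 / 2250.1 × 100 = 123.2799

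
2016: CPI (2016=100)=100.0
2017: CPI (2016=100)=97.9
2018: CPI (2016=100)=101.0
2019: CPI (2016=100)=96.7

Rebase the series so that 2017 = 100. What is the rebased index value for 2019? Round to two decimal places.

98.77

Rebased(2019) = 96.7 / 97.9 × 100 = 98.7743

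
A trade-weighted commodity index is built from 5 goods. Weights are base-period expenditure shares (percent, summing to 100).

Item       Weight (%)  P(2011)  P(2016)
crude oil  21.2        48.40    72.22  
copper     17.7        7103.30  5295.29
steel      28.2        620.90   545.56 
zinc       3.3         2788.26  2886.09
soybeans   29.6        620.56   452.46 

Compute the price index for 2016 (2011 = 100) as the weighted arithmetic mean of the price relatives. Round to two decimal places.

94.60

crude oil: 21.2 × (72.22/48.40) = 21.2 × 1.492149 = 31.6336
copper: 17.7 × (5295.29/7103.30) = 17.7 × 0.745469 = 13.1948
steel: 28.2 × (545.56/620.90) = 28.2 × 0.878660 = 24.7782
zinc: 3.3 × (2886.09/2788.26) = 3.3 × 1.035086 = 3.4158
soybeans: 29.6 × (452.46/620.56) = 29.6 × 0.729116 = 21.5818
Index = Σ wᵢ·(p₁ᵢ/p₀ᵢ) = 31.6336 + 13.1948 + 24.7782 + 3.4158 + 21.5818 = 94.6042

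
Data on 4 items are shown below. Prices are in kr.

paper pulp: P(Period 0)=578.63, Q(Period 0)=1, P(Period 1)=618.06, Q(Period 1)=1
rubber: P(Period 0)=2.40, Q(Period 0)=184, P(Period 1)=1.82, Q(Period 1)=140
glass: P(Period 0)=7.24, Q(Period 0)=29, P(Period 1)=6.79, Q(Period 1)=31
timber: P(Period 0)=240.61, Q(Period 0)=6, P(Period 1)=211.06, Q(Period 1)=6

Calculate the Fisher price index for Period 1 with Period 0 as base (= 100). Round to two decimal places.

90.67

Laspeyres component (base-period weights):
ΣP(Period 1)Q(Period 0) = 618.06×1 + 1.82×184 + 6.79×29 + 211.06×6 = 618.06 + 334.88 + 196.91 + 1266.36 = 2416.21
ΣP(Period 0)Q(Period 0) = 578.63×1 + 2.40×184 + 7.24×29 + 240.61×6 = 578.63 + 441.6 + 209.96 + 1443.66 = 2673.85
L = 2416.21 / 2673.85 × 100 = 90.3645
Paasche component (current-period weights):
ΣP(Period 1)Q(Period 1) = 618.06×1 + 1.82×140 + 6.79×31 + 211.06×6 = 618.06 + 254.8 + 210.49 + 1266.36 = 2349.71
ΣP(Period 0)Q(Period 1) = 578.63×1 + 2.40×140 + 7.24×31 + 240.61×6 = 578.63 + 336 + 224.44 + 1443.66 = 2582.73
P = 2349.71 / 2582.73 × 100 = 90.9778
Fisher = √(L × P) = √(90.3645 × 90.9778) = 90.6706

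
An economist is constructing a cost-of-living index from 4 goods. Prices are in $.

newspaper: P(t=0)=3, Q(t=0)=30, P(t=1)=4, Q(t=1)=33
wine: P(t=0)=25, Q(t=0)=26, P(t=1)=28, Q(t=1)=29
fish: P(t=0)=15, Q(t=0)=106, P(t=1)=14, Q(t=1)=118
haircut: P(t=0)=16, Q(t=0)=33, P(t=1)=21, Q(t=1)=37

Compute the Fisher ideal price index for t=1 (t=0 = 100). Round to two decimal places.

Laspeyres component (base-period weights):
ΣP(t=1)Q(t=0) = 4×30 + 28×26 + 14×106 + 21×33 = 120 + 728 + 1484 + 693 = 3025
ΣP(t=0)Q(t=0) = 3×30 + 25×26 + 15×106 + 16×33 = 90 + 650 + 1590 + 528 = 2858
L = 3025 / 2858 × 100 = 105.8432
Paasche component (current-period weights):
ΣP(t=1)Q(t=1) = 4×33 + 28×29 + 14×118 + 21×37 = 132 + 812 + 1652 + 777 = 3373
ΣP(t=0)Q(t=1) = 3×33 + 25×29 + 15×118 + 16×37 = 99 + 725 + 1770 + 592 = 3186
P = 3373 / 3186 × 100 = 105.8694
Fisher = √(L × P) = √(105.8432 × 105.8694) = 105.8563

105.86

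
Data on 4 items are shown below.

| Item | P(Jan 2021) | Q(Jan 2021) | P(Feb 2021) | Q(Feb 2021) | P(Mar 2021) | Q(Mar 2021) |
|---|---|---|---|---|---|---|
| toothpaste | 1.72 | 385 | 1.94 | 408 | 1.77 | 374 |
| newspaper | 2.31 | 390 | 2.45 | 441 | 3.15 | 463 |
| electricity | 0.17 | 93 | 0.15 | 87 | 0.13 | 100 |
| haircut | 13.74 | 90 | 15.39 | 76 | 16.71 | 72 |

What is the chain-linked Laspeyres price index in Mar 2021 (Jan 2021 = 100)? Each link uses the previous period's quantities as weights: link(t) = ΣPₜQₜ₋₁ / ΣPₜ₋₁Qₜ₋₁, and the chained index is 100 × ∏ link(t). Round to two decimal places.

Link Jan 2021→Feb 2021:
ΣP(Feb 2021)Q(Jan 2021) = 1.94×385 + 2.45×390 + 0.15×93 + 15.39×90 = 746.9 + 955.5 + 13.95 + 1385.1 = 3101.45
ΣP(Jan 2021)Q(Jan 2021) = 1.72×385 + 2.31×390 + 0.17×93 + 13.74×90 = 662.2 + 900.9 + 15.81 + 1236.6 = 2815.51
link = 3101.45/2815.51 = 1.101559
Link Feb 2021→Mar 2021:
ΣP(Mar 2021)Q(Feb 2021) = 1.77×408 + 3.15×441 + 0.13×87 + 16.71×76 = 722.16 + 1389.15 + 11.31 + 1269.96 = 3392.58
ΣP(Feb 2021)Q(Feb 2021) = 1.94×408 + 2.45×441 + 0.15×87 + 15.39×76 = 791.52 + 1080.45 + 13.05 + 1169.64 = 3054.66
link = 3392.58/3054.66 = 1.110624
Chained index = 100 × 1.101559 × 1.110624 = 122.3418

122.34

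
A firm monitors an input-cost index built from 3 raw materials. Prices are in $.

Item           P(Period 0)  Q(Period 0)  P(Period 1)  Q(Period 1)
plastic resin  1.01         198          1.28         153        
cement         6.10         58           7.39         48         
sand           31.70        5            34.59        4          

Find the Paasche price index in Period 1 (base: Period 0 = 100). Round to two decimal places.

Paasche price index uses current-period quantities as weights.
ΣP(Period 1)·Q(Period 1) = 1.28×153 + 7.39×48 + 34.59×4 = 195.84 + 354.72 + 138.36 = 688.92
ΣP(Period 0)·Q(Period 1) = 1.01×153 + 6.10×48 + 31.70×4 = 154.53 + 292.8 + 126.8 = 574.13
Index = 688.92 / 574.13 × 100 = 119.9937

119.99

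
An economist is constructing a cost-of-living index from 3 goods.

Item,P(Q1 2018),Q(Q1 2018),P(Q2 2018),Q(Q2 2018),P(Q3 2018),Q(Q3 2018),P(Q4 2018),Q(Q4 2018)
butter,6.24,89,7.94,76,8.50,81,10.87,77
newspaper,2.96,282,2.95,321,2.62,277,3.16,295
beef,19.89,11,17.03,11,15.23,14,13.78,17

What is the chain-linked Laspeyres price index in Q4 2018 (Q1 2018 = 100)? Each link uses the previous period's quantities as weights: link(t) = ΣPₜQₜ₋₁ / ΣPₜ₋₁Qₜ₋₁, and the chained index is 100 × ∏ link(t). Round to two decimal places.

Link Q1 2018→Q2 2018:
ΣP(Q2 2018)Q(Q1 2018) = 7.94×89 + 2.95×282 + 17.03×11 = 706.66 + 831.9 + 187.33 = 1725.89
ΣP(Q1 2018)Q(Q1 2018) = 6.24×89 + 2.96×282 + 19.89×11 = 555.36 + 834.72 + 218.79 = 1608.87
link = 1725.89/1608.87 = 1.072734
Link Q2 2018→Q3 2018:
ΣP(Q3 2018)Q(Q2 2018) = 8.50×76 + 2.62×321 + 15.23×11 = 646 + 841.02 + 167.53 = 1654.55
ΣP(Q2 2018)Q(Q2 2018) = 7.94×76 + 2.95×321 + 17.03×11 = 603.44 + 946.95 + 187.33 = 1737.72
link = 1654.55/1737.72 = 0.952138
Link Q3 2018→Q4 2018:
ΣP(Q4 2018)Q(Q3 2018) = 10.87×81 + 3.16×277 + 13.78×14 = 880.47 + 875.32 + 192.92 = 1948.71
ΣP(Q3 2018)Q(Q3 2018) = 8.50×81 + 2.62×277 + 15.23×14 = 688.5 + 725.74 + 213.22 = 1627.46
link = 1948.71/1627.46 = 1.197393
Chained index = 100 × 1.072734 × 0.952138 × 1.197393 = 122.3008

122.30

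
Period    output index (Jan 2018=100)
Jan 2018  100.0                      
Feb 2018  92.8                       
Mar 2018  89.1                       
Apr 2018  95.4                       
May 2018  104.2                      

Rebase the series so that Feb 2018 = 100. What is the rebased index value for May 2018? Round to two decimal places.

Rebased(May 2018) = 104.2 / 92.8 × 100 = 112.2845

112.28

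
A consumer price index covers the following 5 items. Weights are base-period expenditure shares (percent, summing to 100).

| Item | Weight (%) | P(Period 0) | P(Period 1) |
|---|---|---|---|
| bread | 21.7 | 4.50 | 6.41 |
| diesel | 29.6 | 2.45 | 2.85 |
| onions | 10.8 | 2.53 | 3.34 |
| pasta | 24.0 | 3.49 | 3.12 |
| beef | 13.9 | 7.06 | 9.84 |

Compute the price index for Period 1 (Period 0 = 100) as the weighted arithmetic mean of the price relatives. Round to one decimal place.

bread: 21.7 × (6.41/4.50) = 21.7 × 1.424444 = 30.9104
diesel: 29.6 × (2.85/2.45) = 29.6 × 1.163265 = 34.4327
onions: 10.8 × (3.34/2.53) = 10.8 × 1.320158 = 14.2577
pasta: 24.0 × (3.12/3.49) = 24.0 × 0.893983 = 21.4556
beef: 13.9 × (9.84/7.06) = 13.9 × 1.393768 = 19.3734
Index = Σ wᵢ·(p₁ᵢ/p₀ᵢ) = 30.9104 + 34.4327 + 14.2577 + 21.4556 + 19.3734 = 120.4298

120.4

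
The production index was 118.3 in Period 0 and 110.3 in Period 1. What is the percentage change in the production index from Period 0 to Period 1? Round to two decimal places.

Change = (110.3 − 118.3) / 118.3 × 100
       = -8.0 / 118.3 × 100 = -6.7625%

-6.76%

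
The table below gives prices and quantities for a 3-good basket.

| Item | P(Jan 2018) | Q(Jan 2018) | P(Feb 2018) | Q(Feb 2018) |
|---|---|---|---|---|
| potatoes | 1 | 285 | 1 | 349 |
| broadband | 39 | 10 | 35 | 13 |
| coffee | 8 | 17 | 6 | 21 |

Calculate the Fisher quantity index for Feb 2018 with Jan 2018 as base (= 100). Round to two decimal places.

126.23

Laspeyres component (base-period weights):
ΣP(Jan 2018)Q(Feb 2018) = 1×349 + 39×13 + 8×21 = 349 + 507 + 168 = 1024
ΣP(Jan 2018)Q(Jan 2018) = 1×285 + 39×10 + 8×17 = 285 + 390 + 136 = 811
L = 1024 / 811 × 100 = 126.2639
Paasche component (current-period weights):
ΣP(Feb 2018)Q(Feb 2018) = 1×349 + 35×13 + 6×21 = 349 + 455 + 126 = 930
ΣP(Feb 2018)Q(Jan 2018) = 1×285 + 35×10 + 6×17 = 285 + 350 + 102 = 737
P = 930 / 737 × 100 = 126.1872
Fisher = √(L × P) = √(126.2639 × 126.1872) = 126.2256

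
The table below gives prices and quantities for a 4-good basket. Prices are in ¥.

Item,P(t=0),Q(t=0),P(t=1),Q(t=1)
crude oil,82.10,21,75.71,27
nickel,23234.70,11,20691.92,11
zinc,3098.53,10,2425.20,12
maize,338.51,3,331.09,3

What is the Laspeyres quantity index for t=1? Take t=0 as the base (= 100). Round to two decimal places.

Laspeyres quantity index uses base-period prices as weights.
ΣP(t=0)·Q(t=1) = 82.10×27 + 23234.70×11 + 3098.53×12 + 338.51×3 = 2216.7 + 255581.7 + 37182.36 + 1015.53 = 295996.29
ΣP(t=0)·Q(t=0) = 82.10×21 + 23234.70×11 + 3098.53×10 + 338.51×3 = 1724.1 + 255581.7 + 30985.3 + 1015.53 = 289306.63
Index = 295996.29 / 289306.63 × 100 = 102.3123

102.31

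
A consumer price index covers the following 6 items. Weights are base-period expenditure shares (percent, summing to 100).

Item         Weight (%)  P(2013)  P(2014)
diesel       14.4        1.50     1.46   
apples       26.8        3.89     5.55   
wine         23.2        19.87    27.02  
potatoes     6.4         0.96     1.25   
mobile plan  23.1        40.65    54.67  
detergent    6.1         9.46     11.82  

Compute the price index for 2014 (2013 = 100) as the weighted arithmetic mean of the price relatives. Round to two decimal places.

diesel: 14.4 × (1.46/1.50) = 14.4 × 0.973333 = 14.0160
apples: 26.8 × (5.55/3.89) = 26.8 × 1.426735 = 38.2365
wine: 23.2 × (27.02/19.87) = 23.2 × 1.359839 = 31.5483
potatoes: 6.4 × (1.25/0.96) = 6.4 × 1.302083 = 8.3333
mobile plan: 23.1 × (54.67/40.65) = 23.1 × 1.344895 = 31.0671
detergent: 6.1 × (11.82/9.46) = 6.1 × 1.249471 = 7.6218
Index = Σ wᵢ·(p₁ᵢ/p₀ᵢ) = 14.0160 + 38.2365 + 31.5483 + 8.3333 + 31.0671 + 7.6218 = 130.8230

130.82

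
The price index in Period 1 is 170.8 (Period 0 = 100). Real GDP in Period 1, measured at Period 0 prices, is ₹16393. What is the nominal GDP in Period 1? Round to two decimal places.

Nominal = Real × (Index/100) = 16393 × (170.8/100)
        = 16393 × 1.708 = 27999.2440

27999.24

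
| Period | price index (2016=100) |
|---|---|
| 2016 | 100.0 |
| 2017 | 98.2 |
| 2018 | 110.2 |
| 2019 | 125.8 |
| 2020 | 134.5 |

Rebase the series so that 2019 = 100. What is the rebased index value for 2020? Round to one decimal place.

Rebased(2020) = 134.5 / 125.8 × 100 = 106.9157

106.9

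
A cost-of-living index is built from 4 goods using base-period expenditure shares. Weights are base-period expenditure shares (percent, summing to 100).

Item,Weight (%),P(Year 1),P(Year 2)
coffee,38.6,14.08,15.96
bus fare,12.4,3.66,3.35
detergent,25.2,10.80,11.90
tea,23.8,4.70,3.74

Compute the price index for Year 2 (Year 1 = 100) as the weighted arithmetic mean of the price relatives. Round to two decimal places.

coffee: 38.6 × (15.96/14.08) = 38.6 × 1.133523 = 43.7540
bus fare: 12.4 × (3.35/3.66) = 12.4 × 0.915301 = 11.3497
detergent: 25.2 × (11.90/10.80) = 25.2 × 1.101852 = 27.7667
tea: 23.8 × (3.74/4.70) = 23.8 × 0.795745 = 18.9387
Index = Σ wᵢ·(p₁ᵢ/p₀ᵢ) = 43.7540 + 11.3497 + 27.7667 + 18.9387 = 101.8091

101.81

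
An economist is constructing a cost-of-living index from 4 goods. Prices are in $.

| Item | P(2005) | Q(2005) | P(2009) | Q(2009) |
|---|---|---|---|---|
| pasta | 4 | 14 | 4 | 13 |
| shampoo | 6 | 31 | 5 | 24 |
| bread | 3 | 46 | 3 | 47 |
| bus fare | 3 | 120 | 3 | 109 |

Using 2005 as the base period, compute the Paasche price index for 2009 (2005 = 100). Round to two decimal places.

Paasche price index uses current-period quantities as weights.
ΣP(2009)·Q(2009) = 4×13 + 5×24 + 3×47 + 3×109 = 52 + 120 + 141 + 327 = 640
ΣP(2005)·Q(2009) = 4×13 + 6×24 + 3×47 + 3×109 = 52 + 144 + 141 + 327 = 664
Index = 640 / 664 × 100 = 96.3855

96.39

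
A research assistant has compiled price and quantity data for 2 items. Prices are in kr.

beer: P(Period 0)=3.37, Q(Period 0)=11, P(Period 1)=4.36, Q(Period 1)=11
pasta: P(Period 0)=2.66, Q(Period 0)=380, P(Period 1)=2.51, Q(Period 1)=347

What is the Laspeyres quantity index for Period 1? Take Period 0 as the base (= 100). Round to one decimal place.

Laspeyres quantity index uses base-period prices as weights.
ΣP(Period 0)·Q(Period 1) = 3.37×11 + 2.66×347 = 37.07 + 923.02 = 960.09
ΣP(Period 0)·Q(Period 0) = 3.37×11 + 2.66×380 = 37.07 + 1010.8 = 1047.87
Index = 960.09 / 1047.87 × 100 = 91.6230

91.6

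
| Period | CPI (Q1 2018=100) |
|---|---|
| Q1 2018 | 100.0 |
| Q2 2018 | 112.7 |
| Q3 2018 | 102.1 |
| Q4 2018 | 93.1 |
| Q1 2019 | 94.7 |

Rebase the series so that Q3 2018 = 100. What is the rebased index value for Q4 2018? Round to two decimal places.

Rebased(Q4 2018) = 93.1 / 102.1 × 100 = 91.1851

91.19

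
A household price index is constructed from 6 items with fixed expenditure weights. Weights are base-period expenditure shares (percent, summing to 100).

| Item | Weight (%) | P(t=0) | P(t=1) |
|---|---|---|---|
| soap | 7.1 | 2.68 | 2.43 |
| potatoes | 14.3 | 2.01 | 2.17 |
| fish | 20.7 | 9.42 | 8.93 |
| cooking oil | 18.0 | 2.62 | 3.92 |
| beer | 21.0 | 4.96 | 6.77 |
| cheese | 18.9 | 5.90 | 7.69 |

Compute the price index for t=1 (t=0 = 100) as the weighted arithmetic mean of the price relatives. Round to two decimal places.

121.73

soap: 7.1 × (2.43/2.68) = 7.1 × 0.906716 = 6.4377
potatoes: 14.3 × (2.17/2.01) = 14.3 × 1.079602 = 15.4383
fish: 20.7 × (8.93/9.42) = 20.7 × 0.947983 = 19.6232
cooking oil: 18.0 × (3.92/2.62) = 18.0 × 1.496183 = 26.9313
beer: 21.0 × (6.77/4.96) = 21.0 × 1.364919 = 28.6633
cheese: 18.9 × (7.69/5.90) = 18.9 × 1.303390 = 24.6341
Index = Σ wᵢ·(p₁ᵢ/p₀ᵢ) = 6.4377 + 15.4383 + 19.6232 + 26.9313 + 28.6633 + 24.6341 = 121.7279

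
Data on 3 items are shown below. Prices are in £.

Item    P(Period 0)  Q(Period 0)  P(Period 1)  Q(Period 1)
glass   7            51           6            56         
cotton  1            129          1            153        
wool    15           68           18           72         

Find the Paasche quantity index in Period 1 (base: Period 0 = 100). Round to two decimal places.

107.59

Paasche quantity index uses current-period prices as weights.
ΣP(Period 1)·Q(Period 1) = 6×56 + 1×153 + 18×72 = 336 + 153 + 1296 = 1785
ΣP(Period 1)·Q(Period 0) = 6×51 + 1×129 + 18×68 = 306 + 129 + 1224 = 1659
Index = 1785 / 1659 × 100 = 107.5949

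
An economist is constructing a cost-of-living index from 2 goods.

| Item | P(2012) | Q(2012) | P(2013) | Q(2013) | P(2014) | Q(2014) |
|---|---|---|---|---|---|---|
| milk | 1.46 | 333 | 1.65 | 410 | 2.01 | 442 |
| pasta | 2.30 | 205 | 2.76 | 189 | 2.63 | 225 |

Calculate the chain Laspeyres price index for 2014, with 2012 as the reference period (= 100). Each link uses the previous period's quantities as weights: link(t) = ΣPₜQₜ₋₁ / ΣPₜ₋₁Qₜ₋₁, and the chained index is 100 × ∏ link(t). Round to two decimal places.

Link 2012→2013:
ΣP(2013)Q(2012) = 1.65×333 + 2.76×205 = 549.45 + 565.8 = 1115.25
ΣP(2012)Q(2012) = 1.46×333 + 2.30×205 = 486.18 + 471.5 = 957.68
link = 1115.25/957.68 = 1.164533
Link 2013→2014:
ΣP(2014)Q(2013) = 2.01×410 + 2.63×189 = 824.1 + 497.07 = 1321.17
ΣP(2013)Q(2013) = 1.65×410 + 2.76×189 = 676.5 + 521.64 = 1198.14
link = 1321.17/1198.14 = 1.102684
Chained index = 100 × 1.164533 × 1.102684 = 128.4112

128.41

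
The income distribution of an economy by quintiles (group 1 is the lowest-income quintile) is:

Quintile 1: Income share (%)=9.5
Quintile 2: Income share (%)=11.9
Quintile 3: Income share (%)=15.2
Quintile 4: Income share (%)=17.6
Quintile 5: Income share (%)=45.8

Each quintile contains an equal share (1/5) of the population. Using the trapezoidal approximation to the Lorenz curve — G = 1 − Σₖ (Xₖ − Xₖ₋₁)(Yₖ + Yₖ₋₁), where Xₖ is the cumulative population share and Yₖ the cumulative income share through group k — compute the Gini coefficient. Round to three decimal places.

Cumulative income shares Yₖ: 0.0950, 0.2140, 0.3660, 0.5420, 1.0000
Σ (Xₖ−Xₖ₋₁)(Yₖ+Yₖ₋₁) = (1/5)(0.0950+0.0000) + (1/5)(0.2140+0.0950) + (1/5)(0.3660+0.2140) + (1/5)(0.5420+0.3660) + (1/5)(1.0000+0.5420)
  = 0.0190 + 0.0618 + 0.1160 + 0.1816 + 0.3084 = 0.6868
G = 1 − 0.6868 = 0.3132

0.313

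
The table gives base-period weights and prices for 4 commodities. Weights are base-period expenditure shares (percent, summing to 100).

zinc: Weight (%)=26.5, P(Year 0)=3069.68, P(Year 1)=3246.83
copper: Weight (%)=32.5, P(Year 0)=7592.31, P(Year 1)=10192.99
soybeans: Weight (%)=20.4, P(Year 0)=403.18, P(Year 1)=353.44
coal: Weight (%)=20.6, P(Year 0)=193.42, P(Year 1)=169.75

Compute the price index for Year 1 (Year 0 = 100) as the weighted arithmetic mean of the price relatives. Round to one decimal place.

107.6

zinc: 26.5 × (3246.83/3069.68) = 26.5 × 1.057710 = 28.0293
copper: 32.5 × (10192.99/7592.31) = 32.5 × 1.342541 = 43.6326
soybeans: 20.4 × (353.44/403.18) = 20.4 × 0.876631 = 17.8833
coal: 20.6 × (169.75/193.42) = 20.6 × 0.877624 = 18.0791
Index = Σ wᵢ·(p₁ᵢ/p₀ᵢ) = 28.0293 + 43.6326 + 17.8833 + 18.0791 = 107.6242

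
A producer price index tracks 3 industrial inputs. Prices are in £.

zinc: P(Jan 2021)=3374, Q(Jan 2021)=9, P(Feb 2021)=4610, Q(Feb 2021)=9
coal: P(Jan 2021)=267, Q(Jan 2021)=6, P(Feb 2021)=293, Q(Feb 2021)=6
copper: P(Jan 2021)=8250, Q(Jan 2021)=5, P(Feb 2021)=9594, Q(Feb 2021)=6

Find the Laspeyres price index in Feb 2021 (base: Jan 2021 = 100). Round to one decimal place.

Laspeyres price index uses base-period quantities as weights.
ΣP(Feb 2021)·Q(Jan 2021) = 4610×9 + 293×6 + 9594×5 = 41490 + 1758 + 47970 = 91218
ΣP(Jan 2021)·Q(Jan 2021) = 3374×9 + 267×6 + 8250×5 = 30366 + 1602 + 41250 = 73218
Index = 91218 / 73218 × 100 = 124.5841

124.6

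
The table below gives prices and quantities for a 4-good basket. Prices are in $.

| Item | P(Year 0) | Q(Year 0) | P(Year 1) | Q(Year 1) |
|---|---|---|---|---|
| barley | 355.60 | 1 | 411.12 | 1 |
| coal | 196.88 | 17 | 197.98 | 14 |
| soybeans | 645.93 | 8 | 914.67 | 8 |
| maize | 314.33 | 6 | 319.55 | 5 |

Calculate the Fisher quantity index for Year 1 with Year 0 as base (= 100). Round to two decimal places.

92.28

Laspeyres component (base-period weights):
ΣP(Year 0)Q(Year 1) = 355.60×1 + 196.88×14 + 645.93×8 + 314.33×5 = 355.6 + 2756.32 + 5167.44 + 1571.65 = 9851.01
ΣP(Year 0)Q(Year 0) = 355.60×1 + 196.88×17 + 645.93×8 + 314.33×6 = 355.6 + 3346.96 + 5167.44 + 1885.98 = 10755.98
L = 9851.01 / 10755.98 × 100 = 91.5864
Paasche component (current-period weights):
ΣP(Year 1)Q(Year 1) = 411.12×1 + 197.98×14 + 914.67×8 + 319.55×5 = 411.12 + 2771.72 + 7317.36 + 1597.75 = 12097.95
ΣP(Year 1)Q(Year 0) = 411.12×1 + 197.98×17 + 914.67×8 + 319.55×6 = 411.12 + 3365.66 + 7317.36 + 1917.3 = 13011.44
P = 12097.95 / 13011.44 × 100 = 92.9793
Fisher = √(L × P) = √(91.5864 × 92.9793) = 92.2802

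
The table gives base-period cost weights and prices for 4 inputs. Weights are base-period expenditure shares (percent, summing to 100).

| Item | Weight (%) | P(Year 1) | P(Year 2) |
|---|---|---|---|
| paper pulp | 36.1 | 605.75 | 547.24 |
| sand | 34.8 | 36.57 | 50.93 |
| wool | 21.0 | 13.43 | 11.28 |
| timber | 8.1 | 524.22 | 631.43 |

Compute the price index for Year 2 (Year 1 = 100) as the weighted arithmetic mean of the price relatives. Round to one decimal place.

108.5

paper pulp: 36.1 × (547.24/605.75) = 36.1 × 0.903409 = 32.6131
sand: 34.8 × (50.93/36.57) = 34.8 × 1.392672 = 48.4650
wool: 21.0 × (11.28/13.43) = 21.0 × 0.839911 = 17.6381
timber: 8.1 × (631.43/524.22) = 8.1 × 1.204513 = 9.7566
Index = Σ wᵢ·(p₁ᵢ/p₀ᵢ) = 32.6131 + 48.4650 + 17.6381 + 9.7566 = 108.4727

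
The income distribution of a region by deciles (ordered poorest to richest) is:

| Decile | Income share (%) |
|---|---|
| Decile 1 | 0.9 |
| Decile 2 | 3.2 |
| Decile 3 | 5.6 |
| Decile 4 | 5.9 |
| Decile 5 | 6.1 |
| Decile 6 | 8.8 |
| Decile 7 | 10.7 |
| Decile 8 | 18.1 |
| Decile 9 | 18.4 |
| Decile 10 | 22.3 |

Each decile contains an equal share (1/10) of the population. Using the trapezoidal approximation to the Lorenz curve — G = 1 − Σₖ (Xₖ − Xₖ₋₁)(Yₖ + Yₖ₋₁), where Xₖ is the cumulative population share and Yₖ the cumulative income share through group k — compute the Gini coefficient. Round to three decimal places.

Cumulative income shares Yₖ: 0.0090, 0.0410, 0.0970, 0.1560, 0.2170, 0.3050, 0.4120, 0.5930, 0.7770, 1.0000
Σ (Xₖ−Xₖ₋₁)(Yₖ+Yₖ₋₁) = (1/10)(0.0090+0.0000) + (1/10)(0.0410+0.0090) + (1/10)(0.0970+0.0410) + (1/10)(0.1560+0.0970) + (1/10)(0.2170+0.1560) + (1/10)(0.3050+0.2170) + (1/10)(0.4120+0.3050) + (1/10)(0.5930+0.4120) + (1/10)(0.7770+0.5930) + (1/10)(1.0000+0.7770)
  = 0.0009 + 0.0050 + 0.0138 + 0.0253 + 0.0373 + 0.0522 + 0.0717 + 0.1005 + 0.1370 + 0.1777 = 0.6214
G = 1 − 0.6214 = 0.3786

0.379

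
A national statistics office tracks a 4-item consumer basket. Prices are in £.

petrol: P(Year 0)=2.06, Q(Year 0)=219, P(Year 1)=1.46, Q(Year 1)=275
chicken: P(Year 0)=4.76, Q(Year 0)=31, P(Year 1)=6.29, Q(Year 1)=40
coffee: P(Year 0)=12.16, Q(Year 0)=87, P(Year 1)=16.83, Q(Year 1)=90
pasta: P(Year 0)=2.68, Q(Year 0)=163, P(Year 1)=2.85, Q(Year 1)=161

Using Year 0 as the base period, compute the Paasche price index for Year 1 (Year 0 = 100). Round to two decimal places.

115.06

Paasche price index uses current-period quantities as weights.
ΣP(Year 1)·Q(Year 1) = 1.46×275 + 6.29×40 + 16.83×90 + 2.85×161 = 401.5 + 251.6 + 1514.7 + 458.85 = 2626.65
ΣP(Year 0)·Q(Year 1) = 2.06×275 + 4.76×40 + 12.16×90 + 2.68×161 = 566.5 + 190.4 + 1094.4 + 431.48 = 2282.78
Index = 2626.65 / 2282.78 × 100 = 115.0637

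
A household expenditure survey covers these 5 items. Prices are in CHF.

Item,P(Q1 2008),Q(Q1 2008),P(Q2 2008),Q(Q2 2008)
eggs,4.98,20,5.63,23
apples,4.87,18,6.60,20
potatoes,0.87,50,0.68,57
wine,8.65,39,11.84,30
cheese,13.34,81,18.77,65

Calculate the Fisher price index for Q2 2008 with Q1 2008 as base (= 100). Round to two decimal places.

135.72

Laspeyres component (base-period weights):
ΣP(Q2 2008)Q(Q1 2008) = 5.63×20 + 6.60×18 + 0.68×50 + 11.84×39 + 18.77×81 = 112.6 + 118.8 + 34 + 461.76 + 1520.37 = 2247.53
ΣP(Q1 2008)Q(Q1 2008) = 4.98×20 + 4.87×18 + 0.87×50 + 8.65×39 + 13.34×81 = 99.6 + 87.66 + 43.5 + 337.35 + 1080.54 = 1648.65
L = 2247.53 / 1648.65 × 100 = 136.3255
Paasche component (current-period weights):
ΣP(Q2 2008)Q(Q2 2008) = 5.63×23 + 6.60×20 + 0.68×57 + 11.84×30 + 18.77×65 = 129.49 + 132 + 38.76 + 355.2 + 1220.05 = 1875.5
ΣP(Q1 2008)Q(Q2 2008) = 4.98×23 + 4.87×20 + 0.87×57 + 8.65×30 + 13.34×65 = 114.54 + 97.4 + 49.59 + 259.5 + 867.1 = 1388.13
P = 1875.5 / 1388.13 × 100 = 135.1098
Fisher = √(L × P) = √(136.3255 × 135.1098) = 135.7163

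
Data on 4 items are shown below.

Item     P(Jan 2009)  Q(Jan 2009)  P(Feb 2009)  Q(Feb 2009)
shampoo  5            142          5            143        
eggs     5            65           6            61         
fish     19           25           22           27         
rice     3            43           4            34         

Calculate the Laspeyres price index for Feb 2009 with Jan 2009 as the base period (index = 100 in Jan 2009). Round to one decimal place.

111.2

Laspeyres price index uses base-period quantities as weights.
ΣP(Feb 2009)·Q(Jan 2009) = 5×142 + 6×65 + 22×25 + 4×43 = 710 + 390 + 550 + 172 = 1822
ΣP(Jan 2009)·Q(Jan 2009) = 5×142 + 5×65 + 19×25 + 3×43 = 710 + 325 + 475 + 129 = 1639
Index = 1822 / 1639 × 100 = 111.1653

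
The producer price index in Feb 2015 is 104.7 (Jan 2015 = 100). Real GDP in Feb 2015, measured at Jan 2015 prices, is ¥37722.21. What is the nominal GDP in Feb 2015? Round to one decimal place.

Nominal = Real × (Index/100) = 37722.21 × (104.7/100)
        = 37722.21 × 1.047 = 39495.1539

39495.2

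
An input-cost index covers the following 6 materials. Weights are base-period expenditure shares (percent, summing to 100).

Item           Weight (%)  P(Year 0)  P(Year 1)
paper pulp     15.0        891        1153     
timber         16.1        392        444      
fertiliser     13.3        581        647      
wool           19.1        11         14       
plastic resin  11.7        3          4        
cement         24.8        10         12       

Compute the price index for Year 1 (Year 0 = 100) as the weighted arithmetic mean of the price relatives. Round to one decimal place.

paper pulp: 15.0 × (1153/891) = 15.0 × 1.294052 = 19.4108
timber: 16.1 × (444/392) = 16.1 × 1.132653 = 18.2357
fertiliser: 13.3 × (647/581) = 13.3 × 1.113597 = 14.8108
wool: 19.1 × (14/11) = 19.1 × 1.272727 = 24.3091
plastic resin: 11.7 × (4/3) = 11.7 × 1.333333 = 15.6000
cement: 24.8 × (12/10) = 24.8 × 1.200000 = 29.7600
Index = Σ wᵢ·(p₁ᵢ/p₀ᵢ) = 19.4108 + 18.2357 + 14.8108 + 24.3091 + 15.6000 + 29.7600 = 122.1264

122.1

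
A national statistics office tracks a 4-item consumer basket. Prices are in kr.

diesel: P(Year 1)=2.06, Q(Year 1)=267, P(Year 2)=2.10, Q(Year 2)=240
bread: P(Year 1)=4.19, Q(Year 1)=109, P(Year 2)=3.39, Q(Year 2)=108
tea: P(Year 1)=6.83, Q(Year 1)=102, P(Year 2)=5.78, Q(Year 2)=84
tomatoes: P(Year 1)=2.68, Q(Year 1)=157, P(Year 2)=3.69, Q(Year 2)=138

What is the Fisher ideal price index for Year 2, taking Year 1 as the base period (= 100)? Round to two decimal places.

Laspeyres component (base-period weights):
ΣP(Year 2)Q(Year 1) = 2.10×267 + 3.39×109 + 5.78×102 + 3.69×157 = 560.7 + 369.51 + 589.56 + 579.33 = 2099.1
ΣP(Year 1)Q(Year 1) = 2.06×267 + 4.19×109 + 6.83×102 + 2.68×157 = 550.02 + 456.71 + 696.66 + 420.76 = 2124.15
L = 2099.1 / 2124.15 × 100 = 98.8207
Paasche component (current-period weights):
ΣP(Year 2)Q(Year 2) = 2.10×240 + 3.39×108 + 5.78×84 + 3.69×138 = 504 + 366.12 + 485.52 + 509.22 = 1864.86
ΣP(Year 1)Q(Year 2) = 2.06×240 + 4.19×108 + 6.83×84 + 2.68×138 = 494.4 + 452.52 + 573.72 + 369.84 = 1890.48
P = 1864.86 / 1890.48 × 100 = 98.6448
Fisher = √(L × P) = √(98.8207 × 98.6448) = 98.7327

98.73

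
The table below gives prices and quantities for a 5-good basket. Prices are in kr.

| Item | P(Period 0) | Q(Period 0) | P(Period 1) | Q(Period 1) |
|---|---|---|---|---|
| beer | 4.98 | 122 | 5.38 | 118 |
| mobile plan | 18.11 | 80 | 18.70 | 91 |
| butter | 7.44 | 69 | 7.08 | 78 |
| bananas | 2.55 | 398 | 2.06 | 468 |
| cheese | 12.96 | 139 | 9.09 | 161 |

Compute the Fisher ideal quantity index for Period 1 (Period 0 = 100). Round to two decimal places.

112.86

Laspeyres component (base-period weights):
ΣP(Period 0)Q(Period 1) = 4.98×118 + 18.11×91 + 7.44×78 + 2.55×468 + 12.96×161 = 587.64 + 1648.01 + 580.32 + 1193.4 + 2086.56 = 6095.93
ΣP(Period 0)Q(Period 0) = 4.98×122 + 18.11×80 + 7.44×69 + 2.55×398 + 12.96×139 = 607.56 + 1448.8 + 513.36 + 1014.9 + 1801.44 = 5386.06
L = 6095.93 / 5386.06 × 100 = 113.1798
Paasche component (current-period weights):
ΣP(Period 1)Q(Period 1) = 5.38×118 + 18.70×91 + 7.08×78 + 2.06×468 + 9.09×161 = 634.84 + 1701.7 + 552.24 + 964.08 + 1463.49 = 5316.35
ΣP(Period 1)Q(Period 0) = 5.38×122 + 18.70×80 + 7.08×69 + 2.06×398 + 9.09×139 = 656.36 + 1496 + 488.52 + 819.88 + 1263.51 = 4724.27
P = 5316.35 / 4724.27 × 100 = 112.5327
Fisher = √(L × P) = √(113.1798 × 112.5327) = 112.8558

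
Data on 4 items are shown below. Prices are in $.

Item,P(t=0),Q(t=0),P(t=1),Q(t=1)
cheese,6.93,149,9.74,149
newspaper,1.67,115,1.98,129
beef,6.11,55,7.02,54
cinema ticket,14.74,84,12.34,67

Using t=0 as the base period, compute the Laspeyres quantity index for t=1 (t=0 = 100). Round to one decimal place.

Laspeyres quantity index uses base-period prices as weights.
ΣP(t=0)·Q(t=1) = 6.93×149 + 1.67×129 + 6.11×54 + 14.74×67 = 1032.57 + 215.43 + 329.94 + 987.58 = 2565.52
ΣP(t=0)·Q(t=0) = 6.93×149 + 1.67×115 + 6.11×55 + 14.74×84 = 1032.57 + 192.05 + 336.05 + 1238.16 = 2798.83
Index = 2565.52 / 2798.83 × 100 = 91.6640

91.7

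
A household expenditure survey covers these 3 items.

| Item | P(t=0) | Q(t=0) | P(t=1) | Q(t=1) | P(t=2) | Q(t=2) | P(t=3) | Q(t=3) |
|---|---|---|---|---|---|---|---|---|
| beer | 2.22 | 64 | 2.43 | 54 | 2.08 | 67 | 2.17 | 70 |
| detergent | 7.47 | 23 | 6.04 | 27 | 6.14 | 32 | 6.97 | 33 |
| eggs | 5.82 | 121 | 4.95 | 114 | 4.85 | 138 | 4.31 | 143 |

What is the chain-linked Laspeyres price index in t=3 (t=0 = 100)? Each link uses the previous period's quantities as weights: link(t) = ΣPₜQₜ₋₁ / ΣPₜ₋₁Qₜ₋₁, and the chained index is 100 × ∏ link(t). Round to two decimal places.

81.39

Link t=0→t=1:
ΣP(t=1)Q(t=0) = 2.43×64 + 6.04×23 + 4.95×121 = 155.52 + 138.92 + 598.95 = 893.39
ΣP(t=0)Q(t=0) = 2.22×64 + 7.47×23 + 5.82×121 = 142.08 + 171.81 + 704.22 = 1018.11
link = 893.39/1018.11 = 0.877499
Link t=1→t=2:
ΣP(t=2)Q(t=1) = 2.08×54 + 6.14×27 + 4.85×114 = 112.32 + 165.78 + 552.9 = 831
ΣP(t=1)Q(t=1) = 2.43×54 + 6.04×27 + 4.95×114 = 131.22 + 163.08 + 564.3 = 858.6
link = 831/858.6 = 0.967855
Link t=2→t=3:
ΣP(t=3)Q(t=2) = 2.17×67 + 6.97×32 + 4.31×138 = 145.39 + 223.04 + 594.78 = 963.21
ΣP(t=2)Q(t=2) = 2.08×67 + 6.14×32 + 4.85×138 = 139.36 + 196.48 + 669.3 = 1005.14
link = 963.21/1005.14 = 0.958284
Chained index = 100 × 0.877499 × 0.967855 × 0.958284 = 81.3862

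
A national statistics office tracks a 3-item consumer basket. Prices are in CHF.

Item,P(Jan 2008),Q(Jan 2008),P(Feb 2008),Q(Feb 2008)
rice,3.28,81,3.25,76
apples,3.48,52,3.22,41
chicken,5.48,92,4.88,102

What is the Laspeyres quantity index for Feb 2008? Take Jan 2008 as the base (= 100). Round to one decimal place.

100.0

Laspeyres quantity index uses base-period prices as weights.
ΣP(Jan 2008)·Q(Feb 2008) = 3.28×76 + 3.48×41 + 5.48×102 = 249.28 + 142.68 + 558.96 = 950.92
ΣP(Jan 2008)·Q(Jan 2008) = 3.28×81 + 3.48×52 + 5.48×92 = 265.68 + 180.96 + 504.16 = 950.8
Index = 950.92 / 950.8 × 100 = 100.0126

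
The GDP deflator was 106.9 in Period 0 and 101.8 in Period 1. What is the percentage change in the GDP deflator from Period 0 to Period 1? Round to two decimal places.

Change = (101.8 − 106.9) / 106.9 × 100
       = -5.1 / 106.9 × 100 = -4.7708%

-4.77%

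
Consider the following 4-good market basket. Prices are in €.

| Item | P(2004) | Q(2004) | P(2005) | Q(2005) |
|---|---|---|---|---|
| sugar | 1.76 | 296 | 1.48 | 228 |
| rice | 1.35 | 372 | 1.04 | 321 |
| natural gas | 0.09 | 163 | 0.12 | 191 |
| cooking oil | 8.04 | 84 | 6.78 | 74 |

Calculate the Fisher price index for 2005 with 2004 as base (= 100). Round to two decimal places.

82.60

Laspeyres component (base-period weights):
ΣP(2005)Q(2004) = 1.48×296 + 1.04×372 + 0.12×163 + 6.78×84 = 438.08 + 386.88 + 19.56 + 569.52 = 1414.04
ΣP(2004)Q(2004) = 1.76×296 + 1.35×372 + 0.09×163 + 8.04×84 = 520.96 + 502.2 + 14.67 + 675.36 = 1713.19
L = 1414.04 / 1713.19 × 100 = 82.5384
Paasche component (current-period weights):
ΣP(2005)Q(2005) = 1.48×228 + 1.04×321 + 0.12×191 + 6.78×74 = 337.44 + 333.84 + 22.92 + 501.72 = 1195.92
ΣP(2004)Q(2005) = 1.76×228 + 1.35×321 + 0.09×191 + 8.04×74 = 401.28 + 433.35 + 17.19 + 594.96 = 1446.78
P = 1195.92 / 1446.78 × 100 = 82.6608
Fisher = √(L × P) = √(82.5384 × 82.6608) = 82.5996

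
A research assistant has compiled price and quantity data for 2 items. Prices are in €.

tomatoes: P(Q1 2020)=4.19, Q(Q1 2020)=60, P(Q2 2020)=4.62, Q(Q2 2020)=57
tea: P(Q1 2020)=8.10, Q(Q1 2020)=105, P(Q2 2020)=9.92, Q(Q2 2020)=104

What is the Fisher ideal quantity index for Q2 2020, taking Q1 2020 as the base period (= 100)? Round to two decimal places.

Laspeyres component (base-period weights):
ΣP(Q1 2020)Q(Q2 2020) = 4.19×57 + 8.10×104 = 238.83 + 842.4 = 1081.23
ΣP(Q1 2020)Q(Q1 2020) = 4.19×60 + 8.10×105 = 251.4 + 850.5 = 1101.9
L = 1081.23 / 1101.9 × 100 = 98.1241
Paasche component (current-period weights):
ΣP(Q2 2020)Q(Q2 2020) = 4.62×57 + 9.92×104 = 263.34 + 1031.68 = 1295.02
ΣP(Q2 2020)Q(Q1 2020) = 4.62×60 + 9.92×105 = 277.2 + 1041.6 = 1318.8
P = 1295.02 / 1318.8 × 100 = 98.1968
Fisher = √(L × P) = √(98.1241 × 98.1968) = 98.1605

98.16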